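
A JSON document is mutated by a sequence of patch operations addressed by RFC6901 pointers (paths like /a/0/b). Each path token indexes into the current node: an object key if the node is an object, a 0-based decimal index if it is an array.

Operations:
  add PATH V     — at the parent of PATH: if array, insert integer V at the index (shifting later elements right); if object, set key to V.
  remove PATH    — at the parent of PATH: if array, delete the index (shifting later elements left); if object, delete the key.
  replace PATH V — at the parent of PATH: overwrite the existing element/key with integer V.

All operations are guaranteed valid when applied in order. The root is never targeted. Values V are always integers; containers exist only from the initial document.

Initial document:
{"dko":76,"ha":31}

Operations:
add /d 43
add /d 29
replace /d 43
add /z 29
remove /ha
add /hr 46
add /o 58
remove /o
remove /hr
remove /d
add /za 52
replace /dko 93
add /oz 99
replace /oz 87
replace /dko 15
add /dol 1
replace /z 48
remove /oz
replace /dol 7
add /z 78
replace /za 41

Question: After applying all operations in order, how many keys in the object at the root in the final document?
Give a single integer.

Answer: 4

Derivation:
After op 1 (add /d 43): {"d":43,"dko":76,"ha":31}
After op 2 (add /d 29): {"d":29,"dko":76,"ha":31}
After op 3 (replace /d 43): {"d":43,"dko":76,"ha":31}
After op 4 (add /z 29): {"d":43,"dko":76,"ha":31,"z":29}
After op 5 (remove /ha): {"d":43,"dko":76,"z":29}
After op 6 (add /hr 46): {"d":43,"dko":76,"hr":46,"z":29}
After op 7 (add /o 58): {"d":43,"dko":76,"hr":46,"o":58,"z":29}
After op 8 (remove /o): {"d":43,"dko":76,"hr":46,"z":29}
After op 9 (remove /hr): {"d":43,"dko":76,"z":29}
After op 10 (remove /d): {"dko":76,"z":29}
After op 11 (add /za 52): {"dko":76,"z":29,"za":52}
After op 12 (replace /dko 93): {"dko":93,"z":29,"za":52}
After op 13 (add /oz 99): {"dko":93,"oz":99,"z":29,"za":52}
After op 14 (replace /oz 87): {"dko":93,"oz":87,"z":29,"za":52}
After op 15 (replace /dko 15): {"dko":15,"oz":87,"z":29,"za":52}
After op 16 (add /dol 1): {"dko":15,"dol":1,"oz":87,"z":29,"za":52}
After op 17 (replace /z 48): {"dko":15,"dol":1,"oz":87,"z":48,"za":52}
After op 18 (remove /oz): {"dko":15,"dol":1,"z":48,"za":52}
After op 19 (replace /dol 7): {"dko":15,"dol":7,"z":48,"za":52}
After op 20 (add /z 78): {"dko":15,"dol":7,"z":78,"za":52}
After op 21 (replace /za 41): {"dko":15,"dol":7,"z":78,"za":41}
Size at the root: 4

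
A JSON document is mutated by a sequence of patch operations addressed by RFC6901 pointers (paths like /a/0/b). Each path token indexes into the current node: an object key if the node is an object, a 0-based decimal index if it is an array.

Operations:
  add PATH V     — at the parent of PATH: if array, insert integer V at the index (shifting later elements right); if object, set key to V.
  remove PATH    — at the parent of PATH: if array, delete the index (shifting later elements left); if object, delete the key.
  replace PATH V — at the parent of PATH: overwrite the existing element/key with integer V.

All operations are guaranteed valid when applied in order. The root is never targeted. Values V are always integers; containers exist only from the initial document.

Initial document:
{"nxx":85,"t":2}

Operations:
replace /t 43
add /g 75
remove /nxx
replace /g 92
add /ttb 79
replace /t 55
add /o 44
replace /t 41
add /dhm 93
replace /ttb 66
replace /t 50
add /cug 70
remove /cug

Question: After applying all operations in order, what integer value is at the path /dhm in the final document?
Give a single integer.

Answer: 93

Derivation:
After op 1 (replace /t 43): {"nxx":85,"t":43}
After op 2 (add /g 75): {"g":75,"nxx":85,"t":43}
After op 3 (remove /nxx): {"g":75,"t":43}
After op 4 (replace /g 92): {"g":92,"t":43}
After op 5 (add /ttb 79): {"g":92,"t":43,"ttb":79}
After op 6 (replace /t 55): {"g":92,"t":55,"ttb":79}
After op 7 (add /o 44): {"g":92,"o":44,"t":55,"ttb":79}
After op 8 (replace /t 41): {"g":92,"o":44,"t":41,"ttb":79}
After op 9 (add /dhm 93): {"dhm":93,"g":92,"o":44,"t":41,"ttb":79}
After op 10 (replace /ttb 66): {"dhm":93,"g":92,"o":44,"t":41,"ttb":66}
After op 11 (replace /t 50): {"dhm":93,"g":92,"o":44,"t":50,"ttb":66}
After op 12 (add /cug 70): {"cug":70,"dhm":93,"g":92,"o":44,"t":50,"ttb":66}
After op 13 (remove /cug): {"dhm":93,"g":92,"o":44,"t":50,"ttb":66}
Value at /dhm: 93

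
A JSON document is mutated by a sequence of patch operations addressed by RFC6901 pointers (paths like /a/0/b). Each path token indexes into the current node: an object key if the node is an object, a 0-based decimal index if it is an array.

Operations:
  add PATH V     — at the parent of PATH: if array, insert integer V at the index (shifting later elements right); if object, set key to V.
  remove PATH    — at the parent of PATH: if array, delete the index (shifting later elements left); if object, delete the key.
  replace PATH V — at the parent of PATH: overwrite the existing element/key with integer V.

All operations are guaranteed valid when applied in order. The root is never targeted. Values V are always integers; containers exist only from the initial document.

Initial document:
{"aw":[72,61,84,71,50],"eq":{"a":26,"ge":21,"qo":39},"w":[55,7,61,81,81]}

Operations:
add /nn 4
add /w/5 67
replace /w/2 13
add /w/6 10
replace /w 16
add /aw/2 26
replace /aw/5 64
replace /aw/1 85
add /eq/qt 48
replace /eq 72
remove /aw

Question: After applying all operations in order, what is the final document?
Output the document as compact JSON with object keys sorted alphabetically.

After op 1 (add /nn 4): {"aw":[72,61,84,71,50],"eq":{"a":26,"ge":21,"qo":39},"nn":4,"w":[55,7,61,81,81]}
After op 2 (add /w/5 67): {"aw":[72,61,84,71,50],"eq":{"a":26,"ge":21,"qo":39},"nn":4,"w":[55,7,61,81,81,67]}
After op 3 (replace /w/2 13): {"aw":[72,61,84,71,50],"eq":{"a":26,"ge":21,"qo":39},"nn":4,"w":[55,7,13,81,81,67]}
After op 4 (add /w/6 10): {"aw":[72,61,84,71,50],"eq":{"a":26,"ge":21,"qo":39},"nn":4,"w":[55,7,13,81,81,67,10]}
After op 5 (replace /w 16): {"aw":[72,61,84,71,50],"eq":{"a":26,"ge":21,"qo":39},"nn":4,"w":16}
After op 6 (add /aw/2 26): {"aw":[72,61,26,84,71,50],"eq":{"a":26,"ge":21,"qo":39},"nn":4,"w":16}
After op 7 (replace /aw/5 64): {"aw":[72,61,26,84,71,64],"eq":{"a":26,"ge":21,"qo":39},"nn":4,"w":16}
After op 8 (replace /aw/1 85): {"aw":[72,85,26,84,71,64],"eq":{"a":26,"ge":21,"qo":39},"nn":4,"w":16}
After op 9 (add /eq/qt 48): {"aw":[72,85,26,84,71,64],"eq":{"a":26,"ge":21,"qo":39,"qt":48},"nn":4,"w":16}
After op 10 (replace /eq 72): {"aw":[72,85,26,84,71,64],"eq":72,"nn":4,"w":16}
After op 11 (remove /aw): {"eq":72,"nn":4,"w":16}

Answer: {"eq":72,"nn":4,"w":16}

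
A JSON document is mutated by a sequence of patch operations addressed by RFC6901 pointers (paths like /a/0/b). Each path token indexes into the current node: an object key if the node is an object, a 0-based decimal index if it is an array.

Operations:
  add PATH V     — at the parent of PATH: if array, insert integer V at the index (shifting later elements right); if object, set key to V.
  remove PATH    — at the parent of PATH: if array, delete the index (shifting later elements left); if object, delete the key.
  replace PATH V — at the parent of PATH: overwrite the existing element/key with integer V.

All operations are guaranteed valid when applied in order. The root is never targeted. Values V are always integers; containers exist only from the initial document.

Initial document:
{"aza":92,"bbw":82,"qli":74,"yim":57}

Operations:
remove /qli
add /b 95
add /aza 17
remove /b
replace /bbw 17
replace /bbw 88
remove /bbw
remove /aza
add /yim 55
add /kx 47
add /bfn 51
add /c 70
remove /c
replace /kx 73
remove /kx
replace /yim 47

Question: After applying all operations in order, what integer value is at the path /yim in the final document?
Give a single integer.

After op 1 (remove /qli): {"aza":92,"bbw":82,"yim":57}
After op 2 (add /b 95): {"aza":92,"b":95,"bbw":82,"yim":57}
After op 3 (add /aza 17): {"aza":17,"b":95,"bbw":82,"yim":57}
After op 4 (remove /b): {"aza":17,"bbw":82,"yim":57}
After op 5 (replace /bbw 17): {"aza":17,"bbw":17,"yim":57}
After op 6 (replace /bbw 88): {"aza":17,"bbw":88,"yim":57}
After op 7 (remove /bbw): {"aza":17,"yim":57}
After op 8 (remove /aza): {"yim":57}
After op 9 (add /yim 55): {"yim":55}
After op 10 (add /kx 47): {"kx":47,"yim":55}
After op 11 (add /bfn 51): {"bfn":51,"kx":47,"yim":55}
After op 12 (add /c 70): {"bfn":51,"c":70,"kx":47,"yim":55}
After op 13 (remove /c): {"bfn":51,"kx":47,"yim":55}
After op 14 (replace /kx 73): {"bfn":51,"kx":73,"yim":55}
After op 15 (remove /kx): {"bfn":51,"yim":55}
After op 16 (replace /yim 47): {"bfn":51,"yim":47}
Value at /yim: 47

Answer: 47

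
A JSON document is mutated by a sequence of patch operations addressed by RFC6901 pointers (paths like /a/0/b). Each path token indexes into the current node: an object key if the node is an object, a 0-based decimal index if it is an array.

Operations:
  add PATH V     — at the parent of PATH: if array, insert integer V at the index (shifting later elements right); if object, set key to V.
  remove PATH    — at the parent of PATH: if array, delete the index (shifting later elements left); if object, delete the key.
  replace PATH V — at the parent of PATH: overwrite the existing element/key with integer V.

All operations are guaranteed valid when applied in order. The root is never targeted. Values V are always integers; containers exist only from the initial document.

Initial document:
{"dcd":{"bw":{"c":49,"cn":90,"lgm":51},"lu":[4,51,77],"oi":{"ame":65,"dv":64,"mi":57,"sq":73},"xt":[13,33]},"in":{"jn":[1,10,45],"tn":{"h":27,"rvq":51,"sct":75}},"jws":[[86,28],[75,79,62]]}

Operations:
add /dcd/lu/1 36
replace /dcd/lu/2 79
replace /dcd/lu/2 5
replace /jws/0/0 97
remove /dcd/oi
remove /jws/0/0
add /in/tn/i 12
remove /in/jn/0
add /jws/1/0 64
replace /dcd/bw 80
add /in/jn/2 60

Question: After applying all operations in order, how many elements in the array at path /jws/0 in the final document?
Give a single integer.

After op 1 (add /dcd/lu/1 36): {"dcd":{"bw":{"c":49,"cn":90,"lgm":51},"lu":[4,36,51,77],"oi":{"ame":65,"dv":64,"mi":57,"sq":73},"xt":[13,33]},"in":{"jn":[1,10,45],"tn":{"h":27,"rvq":51,"sct":75}},"jws":[[86,28],[75,79,62]]}
After op 2 (replace /dcd/lu/2 79): {"dcd":{"bw":{"c":49,"cn":90,"lgm":51},"lu":[4,36,79,77],"oi":{"ame":65,"dv":64,"mi":57,"sq":73},"xt":[13,33]},"in":{"jn":[1,10,45],"tn":{"h":27,"rvq":51,"sct":75}},"jws":[[86,28],[75,79,62]]}
After op 3 (replace /dcd/lu/2 5): {"dcd":{"bw":{"c":49,"cn":90,"lgm":51},"lu":[4,36,5,77],"oi":{"ame":65,"dv":64,"mi":57,"sq":73},"xt":[13,33]},"in":{"jn":[1,10,45],"tn":{"h":27,"rvq":51,"sct":75}},"jws":[[86,28],[75,79,62]]}
After op 4 (replace /jws/0/0 97): {"dcd":{"bw":{"c":49,"cn":90,"lgm":51},"lu":[4,36,5,77],"oi":{"ame":65,"dv":64,"mi":57,"sq":73},"xt":[13,33]},"in":{"jn":[1,10,45],"tn":{"h":27,"rvq":51,"sct":75}},"jws":[[97,28],[75,79,62]]}
After op 5 (remove /dcd/oi): {"dcd":{"bw":{"c":49,"cn":90,"lgm":51},"lu":[4,36,5,77],"xt":[13,33]},"in":{"jn":[1,10,45],"tn":{"h":27,"rvq":51,"sct":75}},"jws":[[97,28],[75,79,62]]}
After op 6 (remove /jws/0/0): {"dcd":{"bw":{"c":49,"cn":90,"lgm":51},"lu":[4,36,5,77],"xt":[13,33]},"in":{"jn":[1,10,45],"tn":{"h":27,"rvq":51,"sct":75}},"jws":[[28],[75,79,62]]}
After op 7 (add /in/tn/i 12): {"dcd":{"bw":{"c":49,"cn":90,"lgm":51},"lu":[4,36,5,77],"xt":[13,33]},"in":{"jn":[1,10,45],"tn":{"h":27,"i":12,"rvq":51,"sct":75}},"jws":[[28],[75,79,62]]}
After op 8 (remove /in/jn/0): {"dcd":{"bw":{"c":49,"cn":90,"lgm":51},"lu":[4,36,5,77],"xt":[13,33]},"in":{"jn":[10,45],"tn":{"h":27,"i":12,"rvq":51,"sct":75}},"jws":[[28],[75,79,62]]}
After op 9 (add /jws/1/0 64): {"dcd":{"bw":{"c":49,"cn":90,"lgm":51},"lu":[4,36,5,77],"xt":[13,33]},"in":{"jn":[10,45],"tn":{"h":27,"i":12,"rvq":51,"sct":75}},"jws":[[28],[64,75,79,62]]}
After op 10 (replace /dcd/bw 80): {"dcd":{"bw":80,"lu":[4,36,5,77],"xt":[13,33]},"in":{"jn":[10,45],"tn":{"h":27,"i":12,"rvq":51,"sct":75}},"jws":[[28],[64,75,79,62]]}
After op 11 (add /in/jn/2 60): {"dcd":{"bw":80,"lu":[4,36,5,77],"xt":[13,33]},"in":{"jn":[10,45,60],"tn":{"h":27,"i":12,"rvq":51,"sct":75}},"jws":[[28],[64,75,79,62]]}
Size at path /jws/0: 1

Answer: 1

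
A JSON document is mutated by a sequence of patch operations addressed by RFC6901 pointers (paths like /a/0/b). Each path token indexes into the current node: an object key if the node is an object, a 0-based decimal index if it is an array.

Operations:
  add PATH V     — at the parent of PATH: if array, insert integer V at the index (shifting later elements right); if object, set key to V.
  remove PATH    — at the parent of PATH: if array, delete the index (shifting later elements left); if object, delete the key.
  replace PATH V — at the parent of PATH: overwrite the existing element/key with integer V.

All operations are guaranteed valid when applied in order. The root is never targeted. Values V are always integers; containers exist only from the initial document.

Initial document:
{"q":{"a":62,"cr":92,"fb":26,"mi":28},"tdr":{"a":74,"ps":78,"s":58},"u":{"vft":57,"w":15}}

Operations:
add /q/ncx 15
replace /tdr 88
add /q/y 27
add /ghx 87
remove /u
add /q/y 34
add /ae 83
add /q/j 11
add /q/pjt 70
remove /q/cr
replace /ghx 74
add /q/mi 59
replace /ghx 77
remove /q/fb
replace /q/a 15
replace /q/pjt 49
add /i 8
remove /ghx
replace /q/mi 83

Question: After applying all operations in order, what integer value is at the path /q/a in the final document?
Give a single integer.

After op 1 (add /q/ncx 15): {"q":{"a":62,"cr":92,"fb":26,"mi":28,"ncx":15},"tdr":{"a":74,"ps":78,"s":58},"u":{"vft":57,"w":15}}
After op 2 (replace /tdr 88): {"q":{"a":62,"cr":92,"fb":26,"mi":28,"ncx":15},"tdr":88,"u":{"vft":57,"w":15}}
After op 3 (add /q/y 27): {"q":{"a":62,"cr":92,"fb":26,"mi":28,"ncx":15,"y":27},"tdr":88,"u":{"vft":57,"w":15}}
After op 4 (add /ghx 87): {"ghx":87,"q":{"a":62,"cr":92,"fb":26,"mi":28,"ncx":15,"y":27},"tdr":88,"u":{"vft":57,"w":15}}
After op 5 (remove /u): {"ghx":87,"q":{"a":62,"cr":92,"fb":26,"mi":28,"ncx":15,"y":27},"tdr":88}
After op 6 (add /q/y 34): {"ghx":87,"q":{"a":62,"cr":92,"fb":26,"mi":28,"ncx":15,"y":34},"tdr":88}
After op 7 (add /ae 83): {"ae":83,"ghx":87,"q":{"a":62,"cr":92,"fb":26,"mi":28,"ncx":15,"y":34},"tdr":88}
After op 8 (add /q/j 11): {"ae":83,"ghx":87,"q":{"a":62,"cr":92,"fb":26,"j":11,"mi":28,"ncx":15,"y":34},"tdr":88}
After op 9 (add /q/pjt 70): {"ae":83,"ghx":87,"q":{"a":62,"cr":92,"fb":26,"j":11,"mi":28,"ncx":15,"pjt":70,"y":34},"tdr":88}
After op 10 (remove /q/cr): {"ae":83,"ghx":87,"q":{"a":62,"fb":26,"j":11,"mi":28,"ncx":15,"pjt":70,"y":34},"tdr":88}
After op 11 (replace /ghx 74): {"ae":83,"ghx":74,"q":{"a":62,"fb":26,"j":11,"mi":28,"ncx":15,"pjt":70,"y":34},"tdr":88}
After op 12 (add /q/mi 59): {"ae":83,"ghx":74,"q":{"a":62,"fb":26,"j":11,"mi":59,"ncx":15,"pjt":70,"y":34},"tdr":88}
After op 13 (replace /ghx 77): {"ae":83,"ghx":77,"q":{"a":62,"fb":26,"j":11,"mi":59,"ncx":15,"pjt":70,"y":34},"tdr":88}
After op 14 (remove /q/fb): {"ae":83,"ghx":77,"q":{"a":62,"j":11,"mi":59,"ncx":15,"pjt":70,"y":34},"tdr":88}
After op 15 (replace /q/a 15): {"ae":83,"ghx":77,"q":{"a":15,"j":11,"mi":59,"ncx":15,"pjt":70,"y":34},"tdr":88}
After op 16 (replace /q/pjt 49): {"ae":83,"ghx":77,"q":{"a":15,"j":11,"mi":59,"ncx":15,"pjt":49,"y":34},"tdr":88}
After op 17 (add /i 8): {"ae":83,"ghx":77,"i":8,"q":{"a":15,"j":11,"mi":59,"ncx":15,"pjt":49,"y":34},"tdr":88}
After op 18 (remove /ghx): {"ae":83,"i":8,"q":{"a":15,"j":11,"mi":59,"ncx":15,"pjt":49,"y":34},"tdr":88}
After op 19 (replace /q/mi 83): {"ae":83,"i":8,"q":{"a":15,"j":11,"mi":83,"ncx":15,"pjt":49,"y":34},"tdr":88}
Value at /q/a: 15

Answer: 15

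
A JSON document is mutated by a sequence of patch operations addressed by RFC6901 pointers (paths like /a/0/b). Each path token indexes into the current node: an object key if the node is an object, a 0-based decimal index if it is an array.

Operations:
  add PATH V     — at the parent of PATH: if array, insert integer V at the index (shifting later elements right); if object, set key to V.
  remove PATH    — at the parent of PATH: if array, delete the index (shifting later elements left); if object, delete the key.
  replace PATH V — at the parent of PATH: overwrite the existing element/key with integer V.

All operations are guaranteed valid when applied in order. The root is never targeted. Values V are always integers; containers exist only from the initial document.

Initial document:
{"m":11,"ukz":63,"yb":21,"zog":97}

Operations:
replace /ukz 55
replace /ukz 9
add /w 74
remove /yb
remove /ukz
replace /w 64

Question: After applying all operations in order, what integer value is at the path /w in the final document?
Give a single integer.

Answer: 64

Derivation:
After op 1 (replace /ukz 55): {"m":11,"ukz":55,"yb":21,"zog":97}
After op 2 (replace /ukz 9): {"m":11,"ukz":9,"yb":21,"zog":97}
After op 3 (add /w 74): {"m":11,"ukz":9,"w":74,"yb":21,"zog":97}
After op 4 (remove /yb): {"m":11,"ukz":9,"w":74,"zog":97}
After op 5 (remove /ukz): {"m":11,"w":74,"zog":97}
After op 6 (replace /w 64): {"m":11,"w":64,"zog":97}
Value at /w: 64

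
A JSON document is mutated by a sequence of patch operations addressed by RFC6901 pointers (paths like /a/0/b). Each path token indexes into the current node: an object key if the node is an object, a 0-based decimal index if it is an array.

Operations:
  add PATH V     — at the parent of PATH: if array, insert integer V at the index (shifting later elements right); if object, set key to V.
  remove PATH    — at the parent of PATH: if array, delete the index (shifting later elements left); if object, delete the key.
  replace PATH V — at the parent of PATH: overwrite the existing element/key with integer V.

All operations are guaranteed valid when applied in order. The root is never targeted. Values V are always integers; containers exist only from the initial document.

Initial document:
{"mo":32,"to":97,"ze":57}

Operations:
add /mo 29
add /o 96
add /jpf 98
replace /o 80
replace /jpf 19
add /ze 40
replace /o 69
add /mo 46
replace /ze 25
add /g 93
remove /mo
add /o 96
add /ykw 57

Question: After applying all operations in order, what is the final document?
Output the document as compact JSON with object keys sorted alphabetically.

Answer: {"g":93,"jpf":19,"o":96,"to":97,"ykw":57,"ze":25}

Derivation:
After op 1 (add /mo 29): {"mo":29,"to":97,"ze":57}
After op 2 (add /o 96): {"mo":29,"o":96,"to":97,"ze":57}
After op 3 (add /jpf 98): {"jpf":98,"mo":29,"o":96,"to":97,"ze":57}
After op 4 (replace /o 80): {"jpf":98,"mo":29,"o":80,"to":97,"ze":57}
After op 5 (replace /jpf 19): {"jpf":19,"mo":29,"o":80,"to":97,"ze":57}
After op 6 (add /ze 40): {"jpf":19,"mo":29,"o":80,"to":97,"ze":40}
After op 7 (replace /o 69): {"jpf":19,"mo":29,"o":69,"to":97,"ze":40}
After op 8 (add /mo 46): {"jpf":19,"mo":46,"o":69,"to":97,"ze":40}
After op 9 (replace /ze 25): {"jpf":19,"mo":46,"o":69,"to":97,"ze":25}
After op 10 (add /g 93): {"g":93,"jpf":19,"mo":46,"o":69,"to":97,"ze":25}
After op 11 (remove /mo): {"g":93,"jpf":19,"o":69,"to":97,"ze":25}
After op 12 (add /o 96): {"g":93,"jpf":19,"o":96,"to":97,"ze":25}
After op 13 (add /ykw 57): {"g":93,"jpf":19,"o":96,"to":97,"ykw":57,"ze":25}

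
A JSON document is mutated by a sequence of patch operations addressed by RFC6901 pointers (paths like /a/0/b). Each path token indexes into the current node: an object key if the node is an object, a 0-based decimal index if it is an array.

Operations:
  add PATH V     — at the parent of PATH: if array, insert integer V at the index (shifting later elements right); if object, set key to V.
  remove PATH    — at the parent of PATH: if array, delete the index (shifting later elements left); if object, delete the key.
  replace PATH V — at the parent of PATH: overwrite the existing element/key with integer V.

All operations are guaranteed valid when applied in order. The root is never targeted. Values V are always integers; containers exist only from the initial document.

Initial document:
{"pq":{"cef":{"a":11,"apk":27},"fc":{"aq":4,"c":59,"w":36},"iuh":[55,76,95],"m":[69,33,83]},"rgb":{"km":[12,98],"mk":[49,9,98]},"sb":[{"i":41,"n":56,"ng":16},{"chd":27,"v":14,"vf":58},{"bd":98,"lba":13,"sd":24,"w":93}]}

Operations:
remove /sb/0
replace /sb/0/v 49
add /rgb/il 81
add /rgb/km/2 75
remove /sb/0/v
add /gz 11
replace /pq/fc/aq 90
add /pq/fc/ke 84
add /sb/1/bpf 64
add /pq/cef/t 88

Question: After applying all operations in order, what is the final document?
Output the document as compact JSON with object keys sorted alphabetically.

After op 1 (remove /sb/0): {"pq":{"cef":{"a":11,"apk":27},"fc":{"aq":4,"c":59,"w":36},"iuh":[55,76,95],"m":[69,33,83]},"rgb":{"km":[12,98],"mk":[49,9,98]},"sb":[{"chd":27,"v":14,"vf":58},{"bd":98,"lba":13,"sd":24,"w":93}]}
After op 2 (replace /sb/0/v 49): {"pq":{"cef":{"a":11,"apk":27},"fc":{"aq":4,"c":59,"w":36},"iuh":[55,76,95],"m":[69,33,83]},"rgb":{"km":[12,98],"mk":[49,9,98]},"sb":[{"chd":27,"v":49,"vf":58},{"bd":98,"lba":13,"sd":24,"w":93}]}
After op 3 (add /rgb/il 81): {"pq":{"cef":{"a":11,"apk":27},"fc":{"aq":4,"c":59,"w":36},"iuh":[55,76,95],"m":[69,33,83]},"rgb":{"il":81,"km":[12,98],"mk":[49,9,98]},"sb":[{"chd":27,"v":49,"vf":58},{"bd":98,"lba":13,"sd":24,"w":93}]}
After op 4 (add /rgb/km/2 75): {"pq":{"cef":{"a":11,"apk":27},"fc":{"aq":4,"c":59,"w":36},"iuh":[55,76,95],"m":[69,33,83]},"rgb":{"il":81,"km":[12,98,75],"mk":[49,9,98]},"sb":[{"chd":27,"v":49,"vf":58},{"bd":98,"lba":13,"sd":24,"w":93}]}
After op 5 (remove /sb/0/v): {"pq":{"cef":{"a":11,"apk":27},"fc":{"aq":4,"c":59,"w":36},"iuh":[55,76,95],"m":[69,33,83]},"rgb":{"il":81,"km":[12,98,75],"mk":[49,9,98]},"sb":[{"chd":27,"vf":58},{"bd":98,"lba":13,"sd":24,"w":93}]}
After op 6 (add /gz 11): {"gz":11,"pq":{"cef":{"a":11,"apk":27},"fc":{"aq":4,"c":59,"w":36},"iuh":[55,76,95],"m":[69,33,83]},"rgb":{"il":81,"km":[12,98,75],"mk":[49,9,98]},"sb":[{"chd":27,"vf":58},{"bd":98,"lba":13,"sd":24,"w":93}]}
After op 7 (replace /pq/fc/aq 90): {"gz":11,"pq":{"cef":{"a":11,"apk":27},"fc":{"aq":90,"c":59,"w":36},"iuh":[55,76,95],"m":[69,33,83]},"rgb":{"il":81,"km":[12,98,75],"mk":[49,9,98]},"sb":[{"chd":27,"vf":58},{"bd":98,"lba":13,"sd":24,"w":93}]}
After op 8 (add /pq/fc/ke 84): {"gz":11,"pq":{"cef":{"a":11,"apk":27},"fc":{"aq":90,"c":59,"ke":84,"w":36},"iuh":[55,76,95],"m":[69,33,83]},"rgb":{"il":81,"km":[12,98,75],"mk":[49,9,98]},"sb":[{"chd":27,"vf":58},{"bd":98,"lba":13,"sd":24,"w":93}]}
After op 9 (add /sb/1/bpf 64): {"gz":11,"pq":{"cef":{"a":11,"apk":27},"fc":{"aq":90,"c":59,"ke":84,"w":36},"iuh":[55,76,95],"m":[69,33,83]},"rgb":{"il":81,"km":[12,98,75],"mk":[49,9,98]},"sb":[{"chd":27,"vf":58},{"bd":98,"bpf":64,"lba":13,"sd":24,"w":93}]}
After op 10 (add /pq/cef/t 88): {"gz":11,"pq":{"cef":{"a":11,"apk":27,"t":88},"fc":{"aq":90,"c":59,"ke":84,"w":36},"iuh":[55,76,95],"m":[69,33,83]},"rgb":{"il":81,"km":[12,98,75],"mk":[49,9,98]},"sb":[{"chd":27,"vf":58},{"bd":98,"bpf":64,"lba":13,"sd":24,"w":93}]}

Answer: {"gz":11,"pq":{"cef":{"a":11,"apk":27,"t":88},"fc":{"aq":90,"c":59,"ke":84,"w":36},"iuh":[55,76,95],"m":[69,33,83]},"rgb":{"il":81,"km":[12,98,75],"mk":[49,9,98]},"sb":[{"chd":27,"vf":58},{"bd":98,"bpf":64,"lba":13,"sd":24,"w":93}]}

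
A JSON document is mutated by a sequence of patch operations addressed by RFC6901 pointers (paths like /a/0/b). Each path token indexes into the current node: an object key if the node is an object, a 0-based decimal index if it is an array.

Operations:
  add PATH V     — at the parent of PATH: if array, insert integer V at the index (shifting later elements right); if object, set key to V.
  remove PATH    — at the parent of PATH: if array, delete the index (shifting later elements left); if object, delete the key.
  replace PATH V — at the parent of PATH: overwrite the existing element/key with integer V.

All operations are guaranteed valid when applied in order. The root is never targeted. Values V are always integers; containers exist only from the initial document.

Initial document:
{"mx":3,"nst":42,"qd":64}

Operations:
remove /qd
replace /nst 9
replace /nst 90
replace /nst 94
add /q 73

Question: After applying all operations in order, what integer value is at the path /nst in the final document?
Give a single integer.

After op 1 (remove /qd): {"mx":3,"nst":42}
After op 2 (replace /nst 9): {"mx":3,"nst":9}
After op 3 (replace /nst 90): {"mx":3,"nst":90}
After op 4 (replace /nst 94): {"mx":3,"nst":94}
After op 5 (add /q 73): {"mx":3,"nst":94,"q":73}
Value at /nst: 94

Answer: 94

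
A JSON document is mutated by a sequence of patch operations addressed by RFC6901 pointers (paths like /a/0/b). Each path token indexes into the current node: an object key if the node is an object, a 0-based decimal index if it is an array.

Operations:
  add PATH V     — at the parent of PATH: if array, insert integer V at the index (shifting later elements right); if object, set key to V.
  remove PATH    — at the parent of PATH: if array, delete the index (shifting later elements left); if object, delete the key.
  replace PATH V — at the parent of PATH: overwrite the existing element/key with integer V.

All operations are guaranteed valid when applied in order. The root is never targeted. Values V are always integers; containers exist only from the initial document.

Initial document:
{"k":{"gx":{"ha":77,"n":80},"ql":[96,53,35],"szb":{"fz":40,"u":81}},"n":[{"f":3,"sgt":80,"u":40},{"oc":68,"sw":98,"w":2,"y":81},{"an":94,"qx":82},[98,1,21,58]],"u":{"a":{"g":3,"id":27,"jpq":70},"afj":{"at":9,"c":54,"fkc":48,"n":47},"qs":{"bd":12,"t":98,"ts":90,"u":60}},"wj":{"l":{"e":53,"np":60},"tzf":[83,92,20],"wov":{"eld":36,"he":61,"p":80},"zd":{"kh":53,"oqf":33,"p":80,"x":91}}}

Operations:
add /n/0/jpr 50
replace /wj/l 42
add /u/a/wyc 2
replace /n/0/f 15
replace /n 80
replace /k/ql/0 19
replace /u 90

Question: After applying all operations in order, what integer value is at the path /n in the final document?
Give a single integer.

After op 1 (add /n/0/jpr 50): {"k":{"gx":{"ha":77,"n":80},"ql":[96,53,35],"szb":{"fz":40,"u":81}},"n":[{"f":3,"jpr":50,"sgt":80,"u":40},{"oc":68,"sw":98,"w":2,"y":81},{"an":94,"qx":82},[98,1,21,58]],"u":{"a":{"g":3,"id":27,"jpq":70},"afj":{"at":9,"c":54,"fkc":48,"n":47},"qs":{"bd":12,"t":98,"ts":90,"u":60}},"wj":{"l":{"e":53,"np":60},"tzf":[83,92,20],"wov":{"eld":36,"he":61,"p":80},"zd":{"kh":53,"oqf":33,"p":80,"x":91}}}
After op 2 (replace /wj/l 42): {"k":{"gx":{"ha":77,"n":80},"ql":[96,53,35],"szb":{"fz":40,"u":81}},"n":[{"f":3,"jpr":50,"sgt":80,"u":40},{"oc":68,"sw":98,"w":2,"y":81},{"an":94,"qx":82},[98,1,21,58]],"u":{"a":{"g":3,"id":27,"jpq":70},"afj":{"at":9,"c":54,"fkc":48,"n":47},"qs":{"bd":12,"t":98,"ts":90,"u":60}},"wj":{"l":42,"tzf":[83,92,20],"wov":{"eld":36,"he":61,"p":80},"zd":{"kh":53,"oqf":33,"p":80,"x":91}}}
After op 3 (add /u/a/wyc 2): {"k":{"gx":{"ha":77,"n":80},"ql":[96,53,35],"szb":{"fz":40,"u":81}},"n":[{"f":3,"jpr":50,"sgt":80,"u":40},{"oc":68,"sw":98,"w":2,"y":81},{"an":94,"qx":82},[98,1,21,58]],"u":{"a":{"g":3,"id":27,"jpq":70,"wyc":2},"afj":{"at":9,"c":54,"fkc":48,"n":47},"qs":{"bd":12,"t":98,"ts":90,"u":60}},"wj":{"l":42,"tzf":[83,92,20],"wov":{"eld":36,"he":61,"p":80},"zd":{"kh":53,"oqf":33,"p":80,"x":91}}}
After op 4 (replace /n/0/f 15): {"k":{"gx":{"ha":77,"n":80},"ql":[96,53,35],"szb":{"fz":40,"u":81}},"n":[{"f":15,"jpr":50,"sgt":80,"u":40},{"oc":68,"sw":98,"w":2,"y":81},{"an":94,"qx":82},[98,1,21,58]],"u":{"a":{"g":3,"id":27,"jpq":70,"wyc":2},"afj":{"at":9,"c":54,"fkc":48,"n":47},"qs":{"bd":12,"t":98,"ts":90,"u":60}},"wj":{"l":42,"tzf":[83,92,20],"wov":{"eld":36,"he":61,"p":80},"zd":{"kh":53,"oqf":33,"p":80,"x":91}}}
After op 5 (replace /n 80): {"k":{"gx":{"ha":77,"n":80},"ql":[96,53,35],"szb":{"fz":40,"u":81}},"n":80,"u":{"a":{"g":3,"id":27,"jpq":70,"wyc":2},"afj":{"at":9,"c":54,"fkc":48,"n":47},"qs":{"bd":12,"t":98,"ts":90,"u":60}},"wj":{"l":42,"tzf":[83,92,20],"wov":{"eld":36,"he":61,"p":80},"zd":{"kh":53,"oqf":33,"p":80,"x":91}}}
After op 6 (replace /k/ql/0 19): {"k":{"gx":{"ha":77,"n":80},"ql":[19,53,35],"szb":{"fz":40,"u":81}},"n":80,"u":{"a":{"g":3,"id":27,"jpq":70,"wyc":2},"afj":{"at":9,"c":54,"fkc":48,"n":47},"qs":{"bd":12,"t":98,"ts":90,"u":60}},"wj":{"l":42,"tzf":[83,92,20],"wov":{"eld":36,"he":61,"p":80},"zd":{"kh":53,"oqf":33,"p":80,"x":91}}}
After op 7 (replace /u 90): {"k":{"gx":{"ha":77,"n":80},"ql":[19,53,35],"szb":{"fz":40,"u":81}},"n":80,"u":90,"wj":{"l":42,"tzf":[83,92,20],"wov":{"eld":36,"he":61,"p":80},"zd":{"kh":53,"oqf":33,"p":80,"x":91}}}
Value at /n: 80

Answer: 80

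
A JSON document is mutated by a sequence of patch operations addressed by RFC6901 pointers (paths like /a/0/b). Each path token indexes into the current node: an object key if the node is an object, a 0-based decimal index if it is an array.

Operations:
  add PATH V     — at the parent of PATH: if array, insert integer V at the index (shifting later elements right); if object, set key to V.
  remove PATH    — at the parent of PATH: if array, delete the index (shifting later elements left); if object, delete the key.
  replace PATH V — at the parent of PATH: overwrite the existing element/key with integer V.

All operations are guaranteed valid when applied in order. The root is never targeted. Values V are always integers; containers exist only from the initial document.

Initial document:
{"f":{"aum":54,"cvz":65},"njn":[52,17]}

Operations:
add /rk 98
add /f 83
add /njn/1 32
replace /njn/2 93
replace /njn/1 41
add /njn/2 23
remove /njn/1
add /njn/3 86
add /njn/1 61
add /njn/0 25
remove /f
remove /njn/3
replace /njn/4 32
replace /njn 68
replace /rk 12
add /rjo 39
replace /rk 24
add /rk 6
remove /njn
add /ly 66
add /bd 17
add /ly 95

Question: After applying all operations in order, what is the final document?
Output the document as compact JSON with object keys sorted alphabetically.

After op 1 (add /rk 98): {"f":{"aum":54,"cvz":65},"njn":[52,17],"rk":98}
After op 2 (add /f 83): {"f":83,"njn":[52,17],"rk":98}
After op 3 (add /njn/1 32): {"f":83,"njn":[52,32,17],"rk":98}
After op 4 (replace /njn/2 93): {"f":83,"njn":[52,32,93],"rk":98}
After op 5 (replace /njn/1 41): {"f":83,"njn":[52,41,93],"rk":98}
After op 6 (add /njn/2 23): {"f":83,"njn":[52,41,23,93],"rk":98}
After op 7 (remove /njn/1): {"f":83,"njn":[52,23,93],"rk":98}
After op 8 (add /njn/3 86): {"f":83,"njn":[52,23,93,86],"rk":98}
After op 9 (add /njn/1 61): {"f":83,"njn":[52,61,23,93,86],"rk":98}
After op 10 (add /njn/0 25): {"f":83,"njn":[25,52,61,23,93,86],"rk":98}
After op 11 (remove /f): {"njn":[25,52,61,23,93,86],"rk":98}
After op 12 (remove /njn/3): {"njn":[25,52,61,93,86],"rk":98}
After op 13 (replace /njn/4 32): {"njn":[25,52,61,93,32],"rk":98}
After op 14 (replace /njn 68): {"njn":68,"rk":98}
After op 15 (replace /rk 12): {"njn":68,"rk":12}
After op 16 (add /rjo 39): {"njn":68,"rjo":39,"rk":12}
After op 17 (replace /rk 24): {"njn":68,"rjo":39,"rk":24}
After op 18 (add /rk 6): {"njn":68,"rjo":39,"rk":6}
After op 19 (remove /njn): {"rjo":39,"rk":6}
After op 20 (add /ly 66): {"ly":66,"rjo":39,"rk":6}
After op 21 (add /bd 17): {"bd":17,"ly":66,"rjo":39,"rk":6}
After op 22 (add /ly 95): {"bd":17,"ly":95,"rjo":39,"rk":6}

Answer: {"bd":17,"ly":95,"rjo":39,"rk":6}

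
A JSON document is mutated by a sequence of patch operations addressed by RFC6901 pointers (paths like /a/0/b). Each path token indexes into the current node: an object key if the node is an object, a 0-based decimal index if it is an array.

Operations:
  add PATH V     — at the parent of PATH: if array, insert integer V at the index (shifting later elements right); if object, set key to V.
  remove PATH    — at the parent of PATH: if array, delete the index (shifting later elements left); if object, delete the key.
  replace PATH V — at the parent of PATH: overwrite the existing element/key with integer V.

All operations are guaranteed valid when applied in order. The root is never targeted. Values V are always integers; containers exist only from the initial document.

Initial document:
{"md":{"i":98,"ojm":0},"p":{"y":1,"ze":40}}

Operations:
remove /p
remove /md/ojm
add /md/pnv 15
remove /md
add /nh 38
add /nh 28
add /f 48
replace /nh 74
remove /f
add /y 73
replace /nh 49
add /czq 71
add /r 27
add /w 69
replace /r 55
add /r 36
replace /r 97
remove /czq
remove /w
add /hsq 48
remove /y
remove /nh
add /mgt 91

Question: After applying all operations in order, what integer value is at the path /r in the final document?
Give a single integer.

After op 1 (remove /p): {"md":{"i":98,"ojm":0}}
After op 2 (remove /md/ojm): {"md":{"i":98}}
After op 3 (add /md/pnv 15): {"md":{"i":98,"pnv":15}}
After op 4 (remove /md): {}
After op 5 (add /nh 38): {"nh":38}
After op 6 (add /nh 28): {"nh":28}
After op 7 (add /f 48): {"f":48,"nh":28}
After op 8 (replace /nh 74): {"f":48,"nh":74}
After op 9 (remove /f): {"nh":74}
After op 10 (add /y 73): {"nh":74,"y":73}
After op 11 (replace /nh 49): {"nh":49,"y":73}
After op 12 (add /czq 71): {"czq":71,"nh":49,"y":73}
After op 13 (add /r 27): {"czq":71,"nh":49,"r":27,"y":73}
After op 14 (add /w 69): {"czq":71,"nh":49,"r":27,"w":69,"y":73}
After op 15 (replace /r 55): {"czq":71,"nh":49,"r":55,"w":69,"y":73}
After op 16 (add /r 36): {"czq":71,"nh":49,"r":36,"w":69,"y":73}
After op 17 (replace /r 97): {"czq":71,"nh":49,"r":97,"w":69,"y":73}
After op 18 (remove /czq): {"nh":49,"r":97,"w":69,"y":73}
After op 19 (remove /w): {"nh":49,"r":97,"y":73}
After op 20 (add /hsq 48): {"hsq":48,"nh":49,"r":97,"y":73}
After op 21 (remove /y): {"hsq":48,"nh":49,"r":97}
After op 22 (remove /nh): {"hsq":48,"r":97}
After op 23 (add /mgt 91): {"hsq":48,"mgt":91,"r":97}
Value at /r: 97

Answer: 97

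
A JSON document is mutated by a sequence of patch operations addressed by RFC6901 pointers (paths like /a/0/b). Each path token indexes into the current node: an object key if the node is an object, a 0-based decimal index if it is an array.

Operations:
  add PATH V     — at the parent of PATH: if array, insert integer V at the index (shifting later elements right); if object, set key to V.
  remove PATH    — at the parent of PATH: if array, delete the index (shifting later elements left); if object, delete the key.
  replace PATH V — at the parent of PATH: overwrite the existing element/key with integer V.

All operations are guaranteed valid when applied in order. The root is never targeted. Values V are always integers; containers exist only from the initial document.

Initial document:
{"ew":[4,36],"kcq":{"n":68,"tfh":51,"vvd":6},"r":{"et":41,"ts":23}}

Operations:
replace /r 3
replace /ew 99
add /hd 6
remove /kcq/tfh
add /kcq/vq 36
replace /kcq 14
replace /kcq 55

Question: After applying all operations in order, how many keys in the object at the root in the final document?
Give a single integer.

After op 1 (replace /r 3): {"ew":[4,36],"kcq":{"n":68,"tfh":51,"vvd":6},"r":3}
After op 2 (replace /ew 99): {"ew":99,"kcq":{"n":68,"tfh":51,"vvd":6},"r":3}
After op 3 (add /hd 6): {"ew":99,"hd":6,"kcq":{"n":68,"tfh":51,"vvd":6},"r":3}
After op 4 (remove /kcq/tfh): {"ew":99,"hd":6,"kcq":{"n":68,"vvd":6},"r":3}
After op 5 (add /kcq/vq 36): {"ew":99,"hd":6,"kcq":{"n":68,"vq":36,"vvd":6},"r":3}
After op 6 (replace /kcq 14): {"ew":99,"hd":6,"kcq":14,"r":3}
After op 7 (replace /kcq 55): {"ew":99,"hd":6,"kcq":55,"r":3}
Size at the root: 4

Answer: 4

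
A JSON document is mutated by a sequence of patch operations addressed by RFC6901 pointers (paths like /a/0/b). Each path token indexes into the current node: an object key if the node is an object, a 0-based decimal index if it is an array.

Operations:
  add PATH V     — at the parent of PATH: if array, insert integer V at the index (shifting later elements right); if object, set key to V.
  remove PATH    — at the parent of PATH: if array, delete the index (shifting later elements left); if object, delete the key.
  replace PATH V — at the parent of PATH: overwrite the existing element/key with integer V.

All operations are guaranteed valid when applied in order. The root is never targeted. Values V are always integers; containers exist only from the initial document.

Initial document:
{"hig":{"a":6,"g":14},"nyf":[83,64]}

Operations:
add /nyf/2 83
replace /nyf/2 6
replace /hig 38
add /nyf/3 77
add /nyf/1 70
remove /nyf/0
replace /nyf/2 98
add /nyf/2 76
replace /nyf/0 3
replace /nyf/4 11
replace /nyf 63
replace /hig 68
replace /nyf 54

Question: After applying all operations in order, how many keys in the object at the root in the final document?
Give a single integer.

After op 1 (add /nyf/2 83): {"hig":{"a":6,"g":14},"nyf":[83,64,83]}
After op 2 (replace /nyf/2 6): {"hig":{"a":6,"g":14},"nyf":[83,64,6]}
After op 3 (replace /hig 38): {"hig":38,"nyf":[83,64,6]}
After op 4 (add /nyf/3 77): {"hig":38,"nyf":[83,64,6,77]}
After op 5 (add /nyf/1 70): {"hig":38,"nyf":[83,70,64,6,77]}
After op 6 (remove /nyf/0): {"hig":38,"nyf":[70,64,6,77]}
After op 7 (replace /nyf/2 98): {"hig":38,"nyf":[70,64,98,77]}
After op 8 (add /nyf/2 76): {"hig":38,"nyf":[70,64,76,98,77]}
After op 9 (replace /nyf/0 3): {"hig":38,"nyf":[3,64,76,98,77]}
After op 10 (replace /nyf/4 11): {"hig":38,"nyf":[3,64,76,98,11]}
After op 11 (replace /nyf 63): {"hig":38,"nyf":63}
After op 12 (replace /hig 68): {"hig":68,"nyf":63}
After op 13 (replace /nyf 54): {"hig":68,"nyf":54}
Size at the root: 2

Answer: 2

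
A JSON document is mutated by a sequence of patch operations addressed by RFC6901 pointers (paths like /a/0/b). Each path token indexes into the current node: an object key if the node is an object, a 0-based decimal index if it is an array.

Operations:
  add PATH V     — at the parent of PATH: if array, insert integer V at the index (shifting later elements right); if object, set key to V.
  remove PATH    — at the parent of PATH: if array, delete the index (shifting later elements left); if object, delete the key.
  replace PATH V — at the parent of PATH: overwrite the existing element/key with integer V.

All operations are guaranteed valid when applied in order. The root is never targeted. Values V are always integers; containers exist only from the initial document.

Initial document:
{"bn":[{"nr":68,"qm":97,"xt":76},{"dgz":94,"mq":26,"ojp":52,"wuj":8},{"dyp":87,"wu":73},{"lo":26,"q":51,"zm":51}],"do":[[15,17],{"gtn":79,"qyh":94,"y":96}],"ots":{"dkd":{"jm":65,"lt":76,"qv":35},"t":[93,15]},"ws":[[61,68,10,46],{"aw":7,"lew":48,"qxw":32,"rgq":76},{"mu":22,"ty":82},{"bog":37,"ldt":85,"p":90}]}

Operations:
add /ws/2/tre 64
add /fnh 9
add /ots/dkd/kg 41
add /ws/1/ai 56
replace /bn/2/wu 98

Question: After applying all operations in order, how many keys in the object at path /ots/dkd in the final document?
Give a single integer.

Answer: 4

Derivation:
After op 1 (add /ws/2/tre 64): {"bn":[{"nr":68,"qm":97,"xt":76},{"dgz":94,"mq":26,"ojp":52,"wuj":8},{"dyp":87,"wu":73},{"lo":26,"q":51,"zm":51}],"do":[[15,17],{"gtn":79,"qyh":94,"y":96}],"ots":{"dkd":{"jm":65,"lt":76,"qv":35},"t":[93,15]},"ws":[[61,68,10,46],{"aw":7,"lew":48,"qxw":32,"rgq":76},{"mu":22,"tre":64,"ty":82},{"bog":37,"ldt":85,"p":90}]}
After op 2 (add /fnh 9): {"bn":[{"nr":68,"qm":97,"xt":76},{"dgz":94,"mq":26,"ojp":52,"wuj":8},{"dyp":87,"wu":73},{"lo":26,"q":51,"zm":51}],"do":[[15,17],{"gtn":79,"qyh":94,"y":96}],"fnh":9,"ots":{"dkd":{"jm":65,"lt":76,"qv":35},"t":[93,15]},"ws":[[61,68,10,46],{"aw":7,"lew":48,"qxw":32,"rgq":76},{"mu":22,"tre":64,"ty":82},{"bog":37,"ldt":85,"p":90}]}
After op 3 (add /ots/dkd/kg 41): {"bn":[{"nr":68,"qm":97,"xt":76},{"dgz":94,"mq":26,"ojp":52,"wuj":8},{"dyp":87,"wu":73},{"lo":26,"q":51,"zm":51}],"do":[[15,17],{"gtn":79,"qyh":94,"y":96}],"fnh":9,"ots":{"dkd":{"jm":65,"kg":41,"lt":76,"qv":35},"t":[93,15]},"ws":[[61,68,10,46],{"aw":7,"lew":48,"qxw":32,"rgq":76},{"mu":22,"tre":64,"ty":82},{"bog":37,"ldt":85,"p":90}]}
After op 4 (add /ws/1/ai 56): {"bn":[{"nr":68,"qm":97,"xt":76},{"dgz":94,"mq":26,"ojp":52,"wuj":8},{"dyp":87,"wu":73},{"lo":26,"q":51,"zm":51}],"do":[[15,17],{"gtn":79,"qyh":94,"y":96}],"fnh":9,"ots":{"dkd":{"jm":65,"kg":41,"lt":76,"qv":35},"t":[93,15]},"ws":[[61,68,10,46],{"ai":56,"aw":7,"lew":48,"qxw":32,"rgq":76},{"mu":22,"tre":64,"ty":82},{"bog":37,"ldt":85,"p":90}]}
After op 5 (replace /bn/2/wu 98): {"bn":[{"nr":68,"qm":97,"xt":76},{"dgz":94,"mq":26,"ojp":52,"wuj":8},{"dyp":87,"wu":98},{"lo":26,"q":51,"zm":51}],"do":[[15,17],{"gtn":79,"qyh":94,"y":96}],"fnh":9,"ots":{"dkd":{"jm":65,"kg":41,"lt":76,"qv":35},"t":[93,15]},"ws":[[61,68,10,46],{"ai":56,"aw":7,"lew":48,"qxw":32,"rgq":76},{"mu":22,"tre":64,"ty":82},{"bog":37,"ldt":85,"p":90}]}
Size at path /ots/dkd: 4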